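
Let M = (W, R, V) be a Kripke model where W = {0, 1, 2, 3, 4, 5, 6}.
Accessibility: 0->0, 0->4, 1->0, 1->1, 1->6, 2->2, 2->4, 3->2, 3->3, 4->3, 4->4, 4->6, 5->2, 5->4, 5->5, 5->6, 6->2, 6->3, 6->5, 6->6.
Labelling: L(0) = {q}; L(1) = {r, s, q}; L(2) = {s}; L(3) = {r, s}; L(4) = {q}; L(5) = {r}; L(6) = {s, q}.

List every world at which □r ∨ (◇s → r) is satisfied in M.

Let φ = □r ∨ (◇s → r). Evaluate φ at each world:
  0 (successors {0, 4}): φ is true.
  1 (successors {0, 1, 6}): φ is true.
  2 (successors {2, 4}): φ is false.
  3 (successors {2, 3}): φ is true.
  4 (successors {3, 4, 6}): φ is false.
  5 (successors {2, 4, 5, 6}): φ is true.
  6 (successors {2, 3, 5, 6}): φ is false.
For instance, at 2:
  At 2: □r is false, ◇s → r is false, so □r ∨ (◇s → r) is false.
    At 2: □r requires r at every successor {2, 4}.
      r fails at 2, so □r is false at 2.
    At 2: ◇s is true, r is false, so ◇s → r is false.
      At 2: ◇s requires s at some successor in {2, 4}.
        s holds at 2, so ◇s is true at 2.
Satisfying worlds: {0, 1, 3, 5}

0, 1, 3, 5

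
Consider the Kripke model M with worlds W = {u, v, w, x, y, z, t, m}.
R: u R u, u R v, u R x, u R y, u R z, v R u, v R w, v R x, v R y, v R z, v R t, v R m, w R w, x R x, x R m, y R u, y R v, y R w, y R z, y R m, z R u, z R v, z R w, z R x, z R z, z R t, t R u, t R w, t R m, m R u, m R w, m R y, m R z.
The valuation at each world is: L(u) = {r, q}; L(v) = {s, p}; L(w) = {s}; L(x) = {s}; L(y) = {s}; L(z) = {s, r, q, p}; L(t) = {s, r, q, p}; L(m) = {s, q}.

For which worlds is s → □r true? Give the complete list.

Let φ = s → □r. Evaluate φ at each world:
  u (successors {u, v, x, y, z}): φ is true.
  v (successors {u, w, x, y, z, t, m}): φ is false.
  w (successors {w}): φ is false.
  x (successors {x, m}): φ is false.
  y (successors {u, v, w, z, m}): φ is false.
  z (successors {u, v, w, x, z, t}): φ is false.
  t (successors {u, w, m}): φ is false.
  m (successors {u, w, y, z}): φ is false.
For instance, at t:
  At t: s is true, □r is false, so s → □r is false.
    At t: □r requires r at every successor {u, w, m}.
      r fails at w, so □r is false at t.
Satisfying worlds: {u}

u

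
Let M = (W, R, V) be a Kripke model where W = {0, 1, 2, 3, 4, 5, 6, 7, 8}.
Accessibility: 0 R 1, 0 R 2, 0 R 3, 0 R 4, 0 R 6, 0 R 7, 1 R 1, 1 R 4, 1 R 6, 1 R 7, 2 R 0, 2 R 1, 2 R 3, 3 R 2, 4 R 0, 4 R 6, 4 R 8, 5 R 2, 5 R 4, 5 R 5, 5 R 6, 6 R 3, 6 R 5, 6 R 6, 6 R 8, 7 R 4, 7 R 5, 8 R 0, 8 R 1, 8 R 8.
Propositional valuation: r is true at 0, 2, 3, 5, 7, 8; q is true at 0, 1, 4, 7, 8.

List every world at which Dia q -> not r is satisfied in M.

Let φ = Dia q -> not r. Evaluate φ at each world:
  0 (successors {1, 2, 3, 4, 6, 7}): φ is false.
  1 (successors {1, 4, 6, 7}): φ is true.
  2 (successors {0, 1, 3}): φ is false.
  3 (successors {2}): φ is true.
  4 (successors {0, 6, 8}): φ is true.
  5 (successors {2, 4, 5, 6}): φ is false.
  6 (successors {3, 5, 6, 8}): φ is true.
  7 (successors {4, 5}): φ is false.
  8 (successors {0, 1, 8}): φ is false.
For instance, at 0:
  At 0: Dia q is true, not r is false, so Dia q -> not r is false.
    At 0: Dia q requires q at some successor in {1, 2, 3, 4, 6, 7}.
      q holds at 1, so Dia q is true at 0.
Satisfying worlds: {1, 3, 4, 6}

1, 3, 4, 6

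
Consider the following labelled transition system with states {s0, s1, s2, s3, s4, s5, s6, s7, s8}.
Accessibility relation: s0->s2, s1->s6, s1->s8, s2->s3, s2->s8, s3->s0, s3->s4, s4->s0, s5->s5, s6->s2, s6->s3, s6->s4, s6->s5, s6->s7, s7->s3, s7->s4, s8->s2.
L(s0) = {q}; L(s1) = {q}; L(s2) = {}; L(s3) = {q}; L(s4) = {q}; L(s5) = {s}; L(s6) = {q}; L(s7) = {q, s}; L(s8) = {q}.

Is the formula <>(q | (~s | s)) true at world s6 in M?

At s6: <>(q | (~s | s)) requires q | (~s | s) at some successor in {s2, s3, s4, s5, s7}.
  q | (~s | s) holds at s2, so <>(q | (~s | s)) is true at s6.

Yes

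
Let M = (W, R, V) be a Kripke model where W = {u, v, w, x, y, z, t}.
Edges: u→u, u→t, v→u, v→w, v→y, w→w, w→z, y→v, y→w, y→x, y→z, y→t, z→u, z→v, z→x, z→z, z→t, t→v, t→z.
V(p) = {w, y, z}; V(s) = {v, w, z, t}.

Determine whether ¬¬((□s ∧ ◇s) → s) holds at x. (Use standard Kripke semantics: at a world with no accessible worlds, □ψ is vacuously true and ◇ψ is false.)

Yes

At x: ¬((□s ∧ ◇s) → s) is false, so ¬¬((□s ∧ ◇s) → s) is true.
  At x: (□s ∧ ◇s) → s is true, so ¬((□s ∧ ◇s) → s) is false.
    At x: □s ∧ ◇s is false, s is false, so (□s ∧ ◇s) → s is true.
      At x: □s is true, ◇s is false, so □s ∧ ◇s is false.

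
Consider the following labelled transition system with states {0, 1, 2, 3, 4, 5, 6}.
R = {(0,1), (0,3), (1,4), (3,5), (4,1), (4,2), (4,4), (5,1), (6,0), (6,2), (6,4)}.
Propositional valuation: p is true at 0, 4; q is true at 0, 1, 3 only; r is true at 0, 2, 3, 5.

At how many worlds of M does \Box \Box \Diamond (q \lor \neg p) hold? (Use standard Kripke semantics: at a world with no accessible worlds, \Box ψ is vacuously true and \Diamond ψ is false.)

Let φ = \Box \Box \Diamond (q \lor \neg p). Evaluate φ at each world:
  0 (successors {1, 3}): φ is true.
  1 (successors {4}): φ is false.
  2 (successors ∅): φ is true.
  3 (successors {5}): φ is false.
  4 (successors {1, 2, 4}): φ is false.
  5 (successors {1}): φ is true.
  6 (successors {0, 2, 4}): φ is false.
For instance, at 5:
  At 5: \Box \Box \Diamond (q \lor \neg p) requires \Box \Diamond (q \lor \neg p) at every successor {1}.
      At 1: \Box \Diamond (q \lor \neg p) requires \Diamond (q \lor \neg p) at every successor {4}.
        At 4: \Diamond (q \lor \neg p) is true.
      So \Box \Diamond (q \lor \neg p) is true at 1.
  So \Box \Box \Diamond (q \lor \neg p) is true at 5.
Satisfying worlds: {0, 2, 5}

3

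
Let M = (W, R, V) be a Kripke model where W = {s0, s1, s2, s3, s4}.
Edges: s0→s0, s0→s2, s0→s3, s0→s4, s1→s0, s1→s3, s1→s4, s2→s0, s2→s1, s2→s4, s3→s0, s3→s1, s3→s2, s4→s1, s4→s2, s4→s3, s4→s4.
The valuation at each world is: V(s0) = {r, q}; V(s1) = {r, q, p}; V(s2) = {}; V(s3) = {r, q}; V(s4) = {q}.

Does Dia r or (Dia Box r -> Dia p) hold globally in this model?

Yes

Let φ = Dia r or (Dia Box r -> Dia p). Evaluate φ at each world:
  s0 (successors {s0, s2, s3, s4}): φ is true.
  s1 (successors {s0, s3, s4}): φ is true.
  s2 (successors {s0, s1, s4}): φ is true.
  s3 (successors {s0, s1, s2}): φ is true.
  s4 (successors {s1, s2, s3, s4}): φ is true.
For instance, at s1:
  At s1: Dia r is true, Dia Box r -> Dia p is true, so Dia r or (Dia Box r -> Dia p) is true.
    At s1: Dia r requires r at some successor in {s0, s3, s4}.
      r holds at s0, so Dia r is true at s1.
    At s1: Dia Box r is false, Dia p is false, so Dia Box r -> Dia p is true.
      At s1: Dia Box r requires Box r at some successor in {s0, s3, s4}.
        At s0: Box r is false.
        At s3: Box r is false.
        At s4: Box r is false.
      So Dia Box r is false at s1.
      At s1: Dia p requires p at some successor in {s0, s3, s4}.
        At s0: p is false.
        At s3: p is false.
        At s4: p is false.
      So Dia p is false at s1.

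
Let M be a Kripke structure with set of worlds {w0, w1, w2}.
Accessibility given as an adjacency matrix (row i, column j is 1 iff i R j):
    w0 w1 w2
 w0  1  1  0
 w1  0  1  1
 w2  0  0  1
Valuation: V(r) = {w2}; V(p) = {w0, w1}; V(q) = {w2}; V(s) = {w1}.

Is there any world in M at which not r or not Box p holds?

Recall that Box ψ holds at a world iff ψ holds at every accessible world, and Dia ψ holds iff ψ holds at some accessible world.
Let φ = not r or not Box p. Evaluate φ at each world:
  w0 (successors {w0, w1}): φ is true.
  w1 (successors {w1, w2}): φ is true.
  w2 (successors {w2}): φ is true.
Detail at w0 (witness):
  At w0: not r is true, not Box p is false, so not r or not Box p is true.
    At w0: Box p is true, so not Box p is false.
      At w0: Box p requires p at every successor {w0, w1}.
        At w0: p is true.
        At w1: p is true.
      So Box p is true at w0.

Yes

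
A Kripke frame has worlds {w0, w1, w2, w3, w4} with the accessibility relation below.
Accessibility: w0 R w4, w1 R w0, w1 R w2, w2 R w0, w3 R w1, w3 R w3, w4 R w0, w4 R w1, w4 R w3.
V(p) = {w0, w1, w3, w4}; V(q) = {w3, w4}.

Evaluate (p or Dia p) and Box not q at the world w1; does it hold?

Yes

At w1: p or Dia p is true, Box not q is true, so (p or Dia p) and Box not q is true.
  At w1: p is true, Dia p is true, so p or Dia p is true.
    At w1: Dia p requires p at some successor in {w0, w2}.
      p holds at w0, so Dia p is true at w1.
  At w1: Box not q requires not q at every successor {w0, w2}.
    At w0: not q is true.
    At w2: not q is true.
  So Box not q is true at w1.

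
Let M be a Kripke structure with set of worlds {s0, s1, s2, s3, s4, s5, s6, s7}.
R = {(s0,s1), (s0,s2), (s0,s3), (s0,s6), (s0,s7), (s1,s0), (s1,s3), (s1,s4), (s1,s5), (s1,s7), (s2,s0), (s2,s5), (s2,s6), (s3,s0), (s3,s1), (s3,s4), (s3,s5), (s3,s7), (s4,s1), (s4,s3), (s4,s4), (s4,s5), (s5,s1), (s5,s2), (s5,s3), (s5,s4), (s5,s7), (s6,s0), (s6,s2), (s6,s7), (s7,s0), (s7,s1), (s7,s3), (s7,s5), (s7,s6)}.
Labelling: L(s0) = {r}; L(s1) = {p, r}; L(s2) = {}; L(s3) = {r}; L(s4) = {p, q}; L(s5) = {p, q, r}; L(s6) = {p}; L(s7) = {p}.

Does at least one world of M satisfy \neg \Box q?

Recall that \Box ψ holds at a world iff ψ holds at every accessible world, and \Diamond ψ holds iff ψ holds at some accessible world.
Let φ = \neg \Box q. Evaluate φ at each world:
  s0 (successors {s1, s2, s3, s6, s7}): φ is true.
  s1 (successors {s0, s3, s4, s5, s7}): φ is true.
  s2 (successors {s0, s5, s6}): φ is true.
  s3 (successors {s0, s1, s4, s5, s7}): φ is true.
  s4 (successors {s1, s3, s4, s5}): φ is true.
  s5 (successors {s1, s2, s3, s4, s7}): φ is true.
  s6 (successors {s0, s2, s7}): φ is true.
  s7 (successors {s0, s1, s3, s5, s6}): φ is true.
Detail at s0 (witness):
  At s0: \Box q is false, so \neg \Box q is true.
    At s0: \Box q requires q at every successor {s1, s2, s3, s6, s7}.
      q fails at s1, so \Box q is false at s0.

Yes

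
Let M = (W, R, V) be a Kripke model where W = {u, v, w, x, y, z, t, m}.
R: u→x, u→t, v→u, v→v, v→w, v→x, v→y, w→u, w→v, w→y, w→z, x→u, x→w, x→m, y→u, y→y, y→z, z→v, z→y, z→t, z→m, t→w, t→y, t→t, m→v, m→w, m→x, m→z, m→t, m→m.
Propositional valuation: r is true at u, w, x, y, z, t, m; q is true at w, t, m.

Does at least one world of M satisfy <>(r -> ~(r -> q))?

Let φ = <>(r -> ~(r -> q)). Evaluate φ at each world:
  u (successors {x, t}): φ is true.
  v (successors {u, v, w, x, y}): φ is true.
  w (successors {u, v, y, z}): φ is true.
  x (successors {u, w, m}): φ is true.
  y (successors {u, y, z}): φ is true.
  z (successors {v, y, t, m}): φ is true.
  t (successors {w, y, t}): φ is true.
  m (successors {v, w, x, z, t, m}): φ is true.
Detail at u (witness):
  At u: <>(r -> ~(r -> q)) requires r -> ~(r -> q) at some successor in {x, t}.
    r -> ~(r -> q) holds at x, so <>(r -> ~(r -> q)) is true at u.

Yes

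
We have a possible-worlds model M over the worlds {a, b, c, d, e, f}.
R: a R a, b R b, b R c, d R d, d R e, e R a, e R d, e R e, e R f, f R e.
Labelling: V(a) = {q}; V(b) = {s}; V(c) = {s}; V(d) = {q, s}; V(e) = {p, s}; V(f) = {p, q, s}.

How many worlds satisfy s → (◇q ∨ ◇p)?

4

Recall that ◇ψ holds at a world iff ψ holds at some accessible world.
Let φ = s → (◇q ∨ ◇p). Evaluate φ at each world:
  a (successors {a}): φ is true.
  b (successors {b, c}): φ is false.
  c (successors ∅): φ is false.
  d (successors {d, e}): φ is true.
  e (successors {a, d, e, f}): φ is true.
  f (successors {e}): φ is true.
For instance, at a:
  At a: s is false, ◇q ∨ ◇p is true, so s → (◇q ∨ ◇p) is true.
    At a: ◇q is true, ◇p is false, so ◇q ∨ ◇p is true.
      At a: ◇q requires q at some successor in {a}.
        q holds at a, so ◇q is true at a.
      At a: ◇p requires p at some successor in {a}.
        At a: p is false.
      So ◇p is false at a.
Satisfying worlds: {a, d, e, f}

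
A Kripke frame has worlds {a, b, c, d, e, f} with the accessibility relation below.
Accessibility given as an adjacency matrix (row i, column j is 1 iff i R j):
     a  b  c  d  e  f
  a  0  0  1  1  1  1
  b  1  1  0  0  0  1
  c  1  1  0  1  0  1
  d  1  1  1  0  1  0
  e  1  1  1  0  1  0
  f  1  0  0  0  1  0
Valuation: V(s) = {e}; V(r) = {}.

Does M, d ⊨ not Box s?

Recall that Box ψ holds at a world iff ψ holds at every accessible world, and Dia ψ holds iff ψ holds at some accessible world.
At d: Box s is false, so not Box s is true.
  At d: Box s requires s at every successor {a, b, c, e}.
    s fails at a, so Box s is false at d.

Yes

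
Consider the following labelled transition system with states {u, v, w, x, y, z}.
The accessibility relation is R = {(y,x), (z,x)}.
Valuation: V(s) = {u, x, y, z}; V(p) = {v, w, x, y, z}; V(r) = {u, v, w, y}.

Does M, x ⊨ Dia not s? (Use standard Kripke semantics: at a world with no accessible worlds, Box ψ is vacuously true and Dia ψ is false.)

No

At x: no accessible worlds, so Dia not s is false.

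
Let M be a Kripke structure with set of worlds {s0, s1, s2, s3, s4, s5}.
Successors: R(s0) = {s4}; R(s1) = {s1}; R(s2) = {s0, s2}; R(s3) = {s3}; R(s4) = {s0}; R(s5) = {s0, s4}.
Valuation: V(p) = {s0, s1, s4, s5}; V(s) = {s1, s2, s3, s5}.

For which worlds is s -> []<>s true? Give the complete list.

Let φ = s -> []<>s. Evaluate φ at each world:
  s0 (successors {s4}): φ is true.
  s1 (successors {s1}): φ is true.
  s2 (successors {s0, s2}): φ is false.
  s3 (successors {s3}): φ is true.
  s4 (successors {s0}): φ is true.
  s5 (successors {s0, s4}): φ is false.
For instance, at s5:
  At s5: s is true, []<>s is false, so s -> []<>s is false.
    At s5: []<>s requires <>s at every successor {s0, s4}.
      <>s fails at s0, so []<>s is false at s5.
Satisfying worlds: {s0, s1, s3, s4}

s0, s1, s3, s4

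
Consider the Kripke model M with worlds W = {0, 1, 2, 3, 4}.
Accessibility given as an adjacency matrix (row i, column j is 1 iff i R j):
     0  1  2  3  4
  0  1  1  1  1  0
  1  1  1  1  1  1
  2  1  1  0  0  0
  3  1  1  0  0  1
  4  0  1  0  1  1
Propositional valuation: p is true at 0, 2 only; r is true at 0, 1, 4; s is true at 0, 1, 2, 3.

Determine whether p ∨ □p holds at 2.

Yes

Recall that □ψ holds at a world iff ψ holds at every accessible world, and ◇ψ holds iff ψ holds at some accessible world.
At 2: p is true, □p is false, so p ∨ □p is true.
  At 2: □p requires p at every successor {0, 1}.
    p fails at 1, so □p is false at 2.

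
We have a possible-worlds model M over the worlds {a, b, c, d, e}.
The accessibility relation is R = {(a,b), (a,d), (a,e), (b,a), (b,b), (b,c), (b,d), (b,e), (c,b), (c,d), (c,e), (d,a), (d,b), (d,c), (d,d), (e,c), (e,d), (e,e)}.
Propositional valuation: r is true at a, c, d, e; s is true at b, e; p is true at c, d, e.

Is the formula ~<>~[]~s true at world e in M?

No

Recall that []ψ holds at a world iff ψ holds at every accessible world, and <>ψ holds iff ψ holds at some accessible world.
At e: <>~[]~s is true, so ~<>~[]~s is false.
  At e: <>~[]~s requires ~[]~s at some successor in {c, d, e}.
    ~[]~s holds at c, so <>~[]~s is true at e.
      At c: []~s is false, so ~[]~s is true.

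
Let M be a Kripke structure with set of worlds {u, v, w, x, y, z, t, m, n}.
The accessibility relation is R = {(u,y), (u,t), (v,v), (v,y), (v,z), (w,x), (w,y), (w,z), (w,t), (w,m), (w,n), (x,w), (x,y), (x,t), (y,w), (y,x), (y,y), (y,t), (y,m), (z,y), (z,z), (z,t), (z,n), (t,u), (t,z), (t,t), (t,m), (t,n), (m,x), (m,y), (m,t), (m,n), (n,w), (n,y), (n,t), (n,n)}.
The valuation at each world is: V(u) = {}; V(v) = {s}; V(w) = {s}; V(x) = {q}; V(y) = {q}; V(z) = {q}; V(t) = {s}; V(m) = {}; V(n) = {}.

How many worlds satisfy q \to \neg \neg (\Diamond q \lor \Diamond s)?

Let φ = q \to \neg \neg (\Diamond q \lor \Diamond s). Evaluate φ at each world:
  u (successors {y, t}): φ is true.
  v (successors {v, y, z}): φ is true.
  w (successors {x, y, z, t, m, n}): φ is true.
  x (successors {w, y, t}): φ is true.
  y (successors {w, x, y, t, m}): φ is true.
  z (successors {y, z, t, n}): φ is true.
  t (successors {u, z, t, m, n}): φ is true.
  m (successors {x, y, t, n}): φ is true.
  n (successors {w, y, t, n}): φ is true.
For instance, at m:
  At m: q is false, \neg \neg (\Diamond q \lor \Diamond s) is true, so q \to \neg \neg (\Diamond q \lor \Diamond s) is true.
    At m: \neg (\Diamond q \lor \Diamond s) is false, so \neg \neg (\Diamond q \lor \Diamond s) is true.
      At m: \Diamond q \lor \Diamond s is true, so \neg (\Diamond q \lor \Diamond s) is false.
Satisfying worlds: {u, v, w, x, y, z, t, m, n}

9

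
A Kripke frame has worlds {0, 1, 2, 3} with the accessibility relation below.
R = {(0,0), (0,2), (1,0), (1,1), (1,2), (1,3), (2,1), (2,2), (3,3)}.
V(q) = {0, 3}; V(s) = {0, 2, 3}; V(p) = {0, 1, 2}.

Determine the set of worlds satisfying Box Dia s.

Let φ = Box Dia s. Evaluate φ at each world:
  0 (successors {0, 2}): φ is true.
  1 (successors {0, 1, 2, 3}): φ is true.
  2 (successors {1, 2}): φ is true.
  3 (successors {3}): φ is true.
For instance, at 2:
  At 2: Box Dia s requires Dia s at every successor {1, 2}.
      At 1: Dia s requires s at some successor in {0, 1, 2, 3}.
        s holds at 0, so Dia s is true at 1.
      At 2: Dia s requires s at some successor in {1, 2}.
        s holds at 2, so Dia s is true at 2.
  So Box Dia s is true at 2.
Satisfying worlds: {0, 1, 2, 3}

0, 1, 2, 3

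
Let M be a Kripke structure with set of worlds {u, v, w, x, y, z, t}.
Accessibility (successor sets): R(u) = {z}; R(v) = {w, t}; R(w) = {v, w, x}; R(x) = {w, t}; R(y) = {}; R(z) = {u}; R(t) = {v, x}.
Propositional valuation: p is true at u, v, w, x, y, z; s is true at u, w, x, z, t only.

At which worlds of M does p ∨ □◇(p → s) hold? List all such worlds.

u, v, w, x, y, z, t

Let φ = p ∨ □◇(p → s). Evaluate φ at each world:
  u (successors {z}): φ is true.
  v (successors {w, t}): φ is true.
  w (successors {v, w, x}): φ is true.
  x (successors {w, t}): φ is true.
  y (successors ∅): φ is true.
  z (successors {u}): φ is true.
  t (successors {v, x}): φ is true.
For instance, at z:
  At z: p is true, □◇(p → s) is true, so p ∨ □◇(p → s) is true.
    At z: □◇(p → s) requires ◇(p → s) at every successor {u}.
      At u: ◇(p → s) is true.
    So □◇(p → s) is true at z.
Satisfying worlds: {u, v, w, x, y, z, t}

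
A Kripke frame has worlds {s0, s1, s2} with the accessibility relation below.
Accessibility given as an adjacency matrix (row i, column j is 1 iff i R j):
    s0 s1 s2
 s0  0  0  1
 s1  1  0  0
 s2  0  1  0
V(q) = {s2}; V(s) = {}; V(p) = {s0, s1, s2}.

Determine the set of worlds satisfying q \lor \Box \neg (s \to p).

s2

Let φ = q \lor \Box \neg (s \to p). Evaluate φ at each world:
  s0 (successors {s2}): φ is false.
  s1 (successors {s0}): φ is false.
  s2 (successors {s1}): φ is true.
For instance, at s2:
  At s2: q is true, \Box \neg (s \to p) is false, so q \lor \Box \neg (s \to p) is true.
    At s2: \Box \neg (s \to p) requires \neg (s \to p) at every successor {s1}.
      \neg (s \to p) fails at s1, so \Box \neg (s \to p) is false at s2.
Satisfying worlds: {s2}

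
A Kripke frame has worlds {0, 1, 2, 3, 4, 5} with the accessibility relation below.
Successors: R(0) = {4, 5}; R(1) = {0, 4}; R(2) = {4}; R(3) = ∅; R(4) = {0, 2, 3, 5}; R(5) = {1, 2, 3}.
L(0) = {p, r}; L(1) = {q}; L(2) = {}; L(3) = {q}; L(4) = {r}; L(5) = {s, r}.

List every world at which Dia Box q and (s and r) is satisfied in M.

5

Let φ = Dia Box q and (s and r). Evaluate φ at each world:
  0 (successors {4, 5}): φ is false.
  1 (successors {0, 4}): φ is false.
  2 (successors {4}): φ is false.
  3 (successors ∅): φ is false.
  4 (successors {0, 2, 3, 5}): φ is false.
  5 (successors {1, 2, 3}): φ is true.
For instance, at 5:
  At 5: Dia Box q is true, s and r is true, so Dia Box q and (s and r) is true.
    At 5: Dia Box q requires Box q at some successor in {1, 2, 3}.
      Box q holds at 3, so Dia Box q is true at 5.
Satisfying worlds: {5}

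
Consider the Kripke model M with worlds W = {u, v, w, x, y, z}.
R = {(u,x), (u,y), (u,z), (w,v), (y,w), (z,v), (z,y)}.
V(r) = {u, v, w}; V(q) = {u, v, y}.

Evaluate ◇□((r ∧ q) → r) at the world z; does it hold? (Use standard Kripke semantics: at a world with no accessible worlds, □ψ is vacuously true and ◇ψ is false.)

Recall that □ψ holds at a world iff ψ holds at every accessible world, and ◇ψ holds iff ψ holds at some accessible world.
At z: ◇□((r ∧ q) → r) requires □((r ∧ q) → r) at some successor in {v, y}.
  □((r ∧ q) → r) holds at v, so ◇□((r ∧ q) → r) is true at z.
    At v: no accessible worlds, so □((r ∧ q) → r) holds vacuously.

Yes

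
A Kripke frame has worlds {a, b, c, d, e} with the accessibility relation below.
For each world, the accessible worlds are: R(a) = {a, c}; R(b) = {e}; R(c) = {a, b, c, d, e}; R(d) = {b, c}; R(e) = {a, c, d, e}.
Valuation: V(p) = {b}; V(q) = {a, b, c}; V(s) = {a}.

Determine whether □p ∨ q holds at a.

At a: □p is false, q is true, so □p ∨ q is true.
  At a: □p requires p at every successor {a, c}.
    p fails at a, so □p is false at a.

Yes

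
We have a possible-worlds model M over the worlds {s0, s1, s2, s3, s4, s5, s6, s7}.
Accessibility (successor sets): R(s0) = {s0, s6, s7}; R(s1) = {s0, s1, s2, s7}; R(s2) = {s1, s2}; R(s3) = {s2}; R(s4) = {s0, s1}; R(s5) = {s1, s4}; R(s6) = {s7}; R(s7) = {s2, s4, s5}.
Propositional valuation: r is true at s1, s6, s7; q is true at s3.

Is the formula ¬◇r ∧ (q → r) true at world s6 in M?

No

Recall that ◇ψ holds at a world iff ψ holds at some accessible world.
At s6: ¬◇r is false, q → r is true, so ¬◇r ∧ (q → r) is false.
  At s6: ◇r is true, so ¬◇r is false.
    At s6: ◇r requires r at some successor in {s7}.
      r holds at s7, so ◇r is true at s6.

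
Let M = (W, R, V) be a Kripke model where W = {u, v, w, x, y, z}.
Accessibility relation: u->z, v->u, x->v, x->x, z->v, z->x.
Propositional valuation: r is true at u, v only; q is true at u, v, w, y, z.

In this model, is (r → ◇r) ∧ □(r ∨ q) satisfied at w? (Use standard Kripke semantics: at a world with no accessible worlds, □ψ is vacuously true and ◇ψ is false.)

Yes

At w: r → ◇r is true, □(r ∨ q) is true, so (r → ◇r) ∧ □(r ∨ q) is true.
  At w: r is false, ◇r is false, so r → ◇r is true.
    At w: no accessible worlds, so ◇r is false.
  At w: no accessible worlds, so □(r ∨ q) holds vacuously.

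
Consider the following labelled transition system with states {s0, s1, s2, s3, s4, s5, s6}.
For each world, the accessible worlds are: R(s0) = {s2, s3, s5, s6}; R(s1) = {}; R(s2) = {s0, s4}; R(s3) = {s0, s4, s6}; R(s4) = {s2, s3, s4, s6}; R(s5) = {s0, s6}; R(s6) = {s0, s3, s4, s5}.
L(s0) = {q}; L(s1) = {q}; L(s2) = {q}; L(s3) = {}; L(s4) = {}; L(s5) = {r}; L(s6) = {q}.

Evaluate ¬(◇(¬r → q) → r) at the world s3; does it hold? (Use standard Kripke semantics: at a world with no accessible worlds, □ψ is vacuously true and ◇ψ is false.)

Yes

Recall that ◇ψ holds at a world iff ψ holds at some accessible world.
At s3: ◇(¬r → q) → r is false, so ¬(◇(¬r → q) → r) is true.
  At s3: ◇(¬r → q) is true, r is false, so ◇(¬r → q) → r is false.
    At s3: ◇(¬r → q) requires ¬r → q at some successor in {s0, s4, s6}.
      ¬r → q holds at s0, so ◇(¬r → q) is true at s3.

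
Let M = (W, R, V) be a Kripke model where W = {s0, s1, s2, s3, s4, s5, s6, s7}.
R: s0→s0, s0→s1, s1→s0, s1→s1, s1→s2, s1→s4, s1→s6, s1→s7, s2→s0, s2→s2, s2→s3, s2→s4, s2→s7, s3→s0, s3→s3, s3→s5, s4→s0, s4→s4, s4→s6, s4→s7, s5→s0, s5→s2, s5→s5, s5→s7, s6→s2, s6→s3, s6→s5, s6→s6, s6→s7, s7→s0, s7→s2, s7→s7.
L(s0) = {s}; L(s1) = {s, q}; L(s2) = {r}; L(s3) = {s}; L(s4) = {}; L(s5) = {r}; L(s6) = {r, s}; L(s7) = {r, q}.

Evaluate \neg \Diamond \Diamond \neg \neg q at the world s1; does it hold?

At s1: \Diamond \Diamond \neg \neg q is true, so \neg \Diamond \Diamond \neg \neg q is false.
  At s1: \Diamond \Diamond \neg \neg q requires \Diamond \neg \neg q at some successor in {s0, s1, s2, s4, s6, s7}.
    \Diamond \neg \neg q holds at s0, so \Diamond \Diamond \neg \neg q is true at s1.
      At s0: \Diamond \neg \neg q requires \neg \neg q at some successor in {s0, s1}.
        \neg \neg q holds at s1, so \Diamond \neg \neg q is true at s0.

No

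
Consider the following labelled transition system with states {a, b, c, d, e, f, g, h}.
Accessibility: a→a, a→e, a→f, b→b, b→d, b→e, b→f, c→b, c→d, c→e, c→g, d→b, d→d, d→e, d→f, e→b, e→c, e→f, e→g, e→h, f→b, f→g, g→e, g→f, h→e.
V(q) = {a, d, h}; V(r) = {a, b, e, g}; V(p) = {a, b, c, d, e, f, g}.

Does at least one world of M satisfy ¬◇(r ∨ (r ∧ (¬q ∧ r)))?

Let φ = ¬◇(r ∨ (r ∧ (¬q ∧ r))). Evaluate φ at each world:
  a (successors {a, e, f}): φ is false.
  b (successors {b, d, e, f}): φ is false.
  c (successors {b, d, e, g}): φ is false.
  d (successors {b, d, e, f}): φ is false.
  e (successors {b, c, f, g, h}): φ is false.
  f (successors {b, g}): φ is false.
  g (successors {e, f}): φ is false.
  h (successors {e}): φ is false.
For instance, at f:
  At f: ◇(r ∨ (r ∧ (¬q ∧ r))) is true, so ¬◇(r ∨ (r ∧ (¬q ∧ r))) is false.
    At f: ◇(r ∨ (r ∧ (¬q ∧ r))) requires r ∨ (r ∧ (¬q ∧ r)) at some successor in {b, g}.
      r ∨ (r ∧ (¬q ∧ r)) holds at b, so ◇(r ∨ (r ∧ (¬q ∧ r))) is true at f.

No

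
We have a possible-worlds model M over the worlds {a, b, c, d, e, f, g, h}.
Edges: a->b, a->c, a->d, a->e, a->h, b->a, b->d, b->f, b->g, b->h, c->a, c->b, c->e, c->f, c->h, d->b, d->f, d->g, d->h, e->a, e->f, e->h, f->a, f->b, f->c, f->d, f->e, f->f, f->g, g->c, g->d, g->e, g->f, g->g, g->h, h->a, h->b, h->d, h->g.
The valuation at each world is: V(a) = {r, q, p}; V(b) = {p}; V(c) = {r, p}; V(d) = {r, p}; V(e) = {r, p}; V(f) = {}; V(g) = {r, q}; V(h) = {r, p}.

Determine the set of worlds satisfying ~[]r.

a, b, c, d, e, f, g, h

Recall that []ψ holds at a world iff ψ holds at every accessible world, and <>ψ holds iff ψ holds at some accessible world.
Let φ = ~[]r. Evaluate φ at each world:
  a (successors {b, c, d, e, h}): φ is true.
  b (successors {a, d, f, g, h}): φ is true.
  c (successors {a, b, e, f, h}): φ is true.
  d (successors {b, f, g, h}): φ is true.
  e (successors {a, f, h}): φ is true.
  f (successors {a, b, c, d, e, f, g}): φ is true.
  g (successors {c, d, e, f, g, h}): φ is true.
  h (successors {a, b, d, g}): φ is true.
For instance, at f:
  At f: []r is false, so ~[]r is true.
    At f: []r requires r at every successor {a, b, c, d, e, f, g}.
      r fails at b, so []r is false at f.
Satisfying worlds: {a, b, c, d, e, f, g, h}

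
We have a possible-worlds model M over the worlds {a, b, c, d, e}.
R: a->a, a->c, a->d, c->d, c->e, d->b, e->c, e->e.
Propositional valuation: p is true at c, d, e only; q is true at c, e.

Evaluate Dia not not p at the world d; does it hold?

No

At d: Dia not not p requires not not p at some successor in {b}.
  At b: not not p is false.
So Dia not not p is false at d.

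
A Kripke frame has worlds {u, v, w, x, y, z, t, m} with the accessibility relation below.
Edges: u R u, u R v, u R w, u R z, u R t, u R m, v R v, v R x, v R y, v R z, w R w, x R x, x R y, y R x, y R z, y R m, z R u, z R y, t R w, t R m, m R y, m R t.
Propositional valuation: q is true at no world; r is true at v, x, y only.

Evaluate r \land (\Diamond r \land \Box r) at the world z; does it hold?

No

At z: r is false, \Diamond r \land \Box r is false, so r \land (\Diamond r \land \Box r) is false.
  At z: \Diamond r is true, \Box r is false, so \Diamond r \land \Box r is false.
    At z: \Diamond r requires r at some successor in {u, y}.
      r holds at y, so \Diamond r is true at z.
    At z: \Box r requires r at every successor {u, y}.
      r fails at u, so \Box r is false at z.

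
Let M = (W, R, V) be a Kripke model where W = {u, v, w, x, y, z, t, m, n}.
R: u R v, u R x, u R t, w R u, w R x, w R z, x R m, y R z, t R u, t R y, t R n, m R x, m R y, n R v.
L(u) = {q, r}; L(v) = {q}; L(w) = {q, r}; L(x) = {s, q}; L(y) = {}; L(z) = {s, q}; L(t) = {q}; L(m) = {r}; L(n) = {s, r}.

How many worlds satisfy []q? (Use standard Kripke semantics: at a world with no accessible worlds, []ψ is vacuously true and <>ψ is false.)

Let φ = []q. Evaluate φ at each world:
  u (successors {v, x, t}): φ is true.
  v (successors ∅): φ is true.
  w (successors {u, x, z}): φ is true.
  x (successors {m}): φ is false.
  y (successors {z}): φ is true.
  z (successors ∅): φ is true.
  t (successors {u, y, n}): φ is false.
  m (successors {x, y}): φ is false.
  n (successors {v}): φ is true.
For instance, at x:
  At x: []q requires q at every successor {m}.
    q fails at m, so []q is false at x.
Satisfying worlds: {u, v, w, y, z, n}

6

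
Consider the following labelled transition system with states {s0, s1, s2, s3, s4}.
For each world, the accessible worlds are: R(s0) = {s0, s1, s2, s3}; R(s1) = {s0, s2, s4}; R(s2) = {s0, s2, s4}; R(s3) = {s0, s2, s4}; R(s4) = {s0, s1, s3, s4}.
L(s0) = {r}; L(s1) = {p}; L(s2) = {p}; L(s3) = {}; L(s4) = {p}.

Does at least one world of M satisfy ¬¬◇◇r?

Recall that ◇ψ holds at a world iff ψ holds at some accessible world.
Let φ = ¬¬◇◇r. Evaluate φ at each world:
  s0 (successors {s0, s1, s2, s3}): φ is true.
  s1 (successors {s0, s2, s4}): φ is true.
  s2 (successors {s0, s2, s4}): φ is true.
  s3 (successors {s0, s2, s4}): φ is true.
  s4 (successors {s0, s1, s3, s4}): φ is true.
Detail at s0 (witness):
  At s0: ¬◇◇r is false, so ¬¬◇◇r is true.
    At s0: ◇◇r is true, so ¬◇◇r is false.
      At s0: ◇◇r requires ◇r at some successor in {s0, s1, s2, s3}.
        ◇r holds at s0, so ◇◇r is true at s0.

Yes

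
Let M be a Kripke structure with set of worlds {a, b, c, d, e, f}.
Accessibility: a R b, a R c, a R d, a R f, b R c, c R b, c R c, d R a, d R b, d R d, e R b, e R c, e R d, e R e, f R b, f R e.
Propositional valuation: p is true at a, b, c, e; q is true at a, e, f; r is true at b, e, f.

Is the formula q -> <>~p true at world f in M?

At f: q is true, <>~p is false, so q -> <>~p is false.
  At f: <>~p requires ~p at some successor in {b, e}.
    At b: ~p is false.
    At e: ~p is false.
  So <>~p is false at f.

No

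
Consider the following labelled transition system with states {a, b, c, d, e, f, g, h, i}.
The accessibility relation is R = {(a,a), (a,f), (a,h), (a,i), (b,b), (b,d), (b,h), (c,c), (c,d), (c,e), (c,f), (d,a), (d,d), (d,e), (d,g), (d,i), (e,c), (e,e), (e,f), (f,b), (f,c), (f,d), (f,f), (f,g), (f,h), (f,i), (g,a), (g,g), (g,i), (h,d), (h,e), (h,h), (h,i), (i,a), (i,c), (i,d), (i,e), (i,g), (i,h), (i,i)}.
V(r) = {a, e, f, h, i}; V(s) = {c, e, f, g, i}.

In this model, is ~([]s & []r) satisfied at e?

Yes

At e: []s & []r is false, so ~([]s & []r) is true.
  At e: []s is true, []r is false, so []s & []r is false.
    At e: []s requires s at every successor {c, e, f}.
      At c: s is true.
      At e: s is true.
      At f: s is true.
    So []s is true at e.
    At e: []r requires r at every successor {c, e, f}.
      r fails at c, so []r is false at e.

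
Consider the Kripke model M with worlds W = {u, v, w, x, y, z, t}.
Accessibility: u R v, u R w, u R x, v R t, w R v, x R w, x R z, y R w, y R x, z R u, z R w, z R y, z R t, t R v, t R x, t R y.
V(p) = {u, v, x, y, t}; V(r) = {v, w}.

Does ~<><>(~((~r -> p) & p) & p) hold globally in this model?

Yes

Recall that <>ψ holds at a world iff ψ holds at some accessible world.
Let φ = ~<><>(~((~r -> p) & p) & p). Evaluate φ at each world:
  u (successors {v, w, x}): φ is true.
  v (successors {t}): φ is true.
  w (successors {v}): φ is true.
  x (successors {w, z}): φ is true.
  y (successors {w, x}): φ is true.
  z (successors {u, w, y, t}): φ is true.
  t (successors {v, x, y}): φ is true.
For instance, at t:
  At t: <><>(~((~r -> p) & p) & p) is false, so ~<><>(~((~r -> p) & p) & p) is true.
    At t: <><>(~((~r -> p) & p) & p) requires <>(~((~r -> p) & p) & p) at some successor in {v, x, y}.
      At v: <>(~((~r -> p) & p) & p) is false.
      At x: <>(~((~r -> p) & p) & p) is false.
      At y: <>(~((~r -> p) & p) & p) is false.
    So <><>(~((~r -> p) & p) & p) is false at t.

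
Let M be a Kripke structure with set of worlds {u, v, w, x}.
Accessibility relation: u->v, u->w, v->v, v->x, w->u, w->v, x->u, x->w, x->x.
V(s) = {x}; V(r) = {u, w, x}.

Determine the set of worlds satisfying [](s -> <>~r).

Let φ = [](s -> <>~r). Evaluate φ at each world:
  u (successors {v, w}): φ is true.
  v (successors {v, x}): φ is false.
  w (successors {u, v}): φ is true.
  x (successors {u, w, x}): φ is false.
For instance, at w:
  At w: [](s -> <>~r) requires s -> <>~r at every successor {u, v}.
      At u: s is false, <>~r is true, so s -> <>~r is true.
      At v: s is false, <>~r is true, so s -> <>~r is true.
  So [](s -> <>~r) is true at w.
Satisfying worlds: {u, w}

u, w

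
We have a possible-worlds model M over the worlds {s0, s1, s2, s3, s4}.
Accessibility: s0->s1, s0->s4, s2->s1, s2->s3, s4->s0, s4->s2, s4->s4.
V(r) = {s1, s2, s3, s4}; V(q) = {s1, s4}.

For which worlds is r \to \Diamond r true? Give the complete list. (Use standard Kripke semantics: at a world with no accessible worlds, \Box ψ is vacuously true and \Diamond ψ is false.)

Let φ = r \to \Diamond r. Evaluate φ at each world:
  s0 (successors {s1, s4}): φ is true.
  s1 (successors ∅): φ is false.
  s2 (successors {s1, s3}): φ is true.
  s3 (successors ∅): φ is false.
  s4 (successors {s0, s2, s4}): φ is true.
For instance, at s4:
  At s4: r is true, \Diamond r is true, so r \to \Diamond r is true.
    At s4: \Diamond r requires r at some successor in {s0, s2, s4}.
      r holds at s2, so \Diamond r is true at s4.
Satisfying worlds: {s0, s2, s4}

s0, s2, s4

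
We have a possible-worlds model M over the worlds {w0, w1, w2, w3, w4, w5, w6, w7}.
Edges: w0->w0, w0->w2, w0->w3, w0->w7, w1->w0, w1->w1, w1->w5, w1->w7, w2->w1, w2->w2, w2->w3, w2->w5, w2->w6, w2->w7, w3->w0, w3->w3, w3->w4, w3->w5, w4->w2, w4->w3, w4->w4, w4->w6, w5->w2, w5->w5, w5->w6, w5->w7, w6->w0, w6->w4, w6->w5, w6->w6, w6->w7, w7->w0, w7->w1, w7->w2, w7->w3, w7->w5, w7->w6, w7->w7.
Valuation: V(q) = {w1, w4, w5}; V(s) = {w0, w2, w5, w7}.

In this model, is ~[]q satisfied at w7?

Recall that []ψ holds at a world iff ψ holds at every accessible world, and <>ψ holds iff ψ holds at some accessible world.
At w7: []q is false, so ~[]q is true.
  At w7: []q requires q at every successor {w0, w1, w2, w3, w5, w6, w7}.
    q fails at w0, so []q is false at w7.

Yes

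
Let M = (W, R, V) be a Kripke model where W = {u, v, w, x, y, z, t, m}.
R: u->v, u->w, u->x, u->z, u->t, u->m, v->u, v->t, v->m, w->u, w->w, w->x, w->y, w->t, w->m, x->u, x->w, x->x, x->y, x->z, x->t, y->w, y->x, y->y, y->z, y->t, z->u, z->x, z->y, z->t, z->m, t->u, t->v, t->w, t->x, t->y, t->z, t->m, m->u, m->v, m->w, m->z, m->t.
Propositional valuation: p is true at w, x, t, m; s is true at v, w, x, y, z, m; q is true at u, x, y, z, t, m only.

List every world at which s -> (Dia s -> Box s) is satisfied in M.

u, t

Let φ = s -> (Dia s -> Box s). Evaluate φ at each world:
  u (successors {v, w, x, z, t, m}): φ is true.
  v (successors {u, t, m}): φ is false.
  w (successors {u, w, x, y, t, m}): φ is false.
  x (successors {u, w, x, y, z, t}): φ is false.
  y (successors {w, x, y, z, t}): φ is false.
  z (successors {u, x, y, t, m}): φ is false.
  t (successors {u, v, w, x, y, z, m}): φ is true.
  m (successors {u, v, w, z, t}): φ is false.
For instance, at m:
  At m: s is true, Dia s -> Box s is false, so s -> (Dia s -> Box s) is false.
    At m: Dia s is true, Box s is false, so Dia s -> Box s is false.
      At m: Dia s requires s at some successor in {u, v, w, z, t}.
        s holds at v, so Dia s is true at m.
      At m: Box s requires s at every successor {u, v, w, z, t}.
        s fails at u, so Box s is false at m.
Satisfying worlds: {u, t}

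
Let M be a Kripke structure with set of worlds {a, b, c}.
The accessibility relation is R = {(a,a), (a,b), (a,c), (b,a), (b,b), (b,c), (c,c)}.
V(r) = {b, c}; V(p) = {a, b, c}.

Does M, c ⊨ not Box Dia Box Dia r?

No

At c: Box Dia Box Dia r is true, so not Box Dia Box Dia r is false.
  At c: Box Dia Box Dia r requires Dia Box Dia r at every successor {c}.
      At c: Dia Box Dia r requires Box Dia r at some successor in {c}.
        Box Dia r holds at c, so Dia Box Dia r is true at c.
  So Box Dia Box Dia r is true at c.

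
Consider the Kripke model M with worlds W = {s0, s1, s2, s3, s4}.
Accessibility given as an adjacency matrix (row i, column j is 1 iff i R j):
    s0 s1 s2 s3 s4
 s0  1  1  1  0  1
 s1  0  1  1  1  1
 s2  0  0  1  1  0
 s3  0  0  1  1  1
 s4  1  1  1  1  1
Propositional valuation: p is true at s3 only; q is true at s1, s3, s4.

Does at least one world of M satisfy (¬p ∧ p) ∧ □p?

No

Let φ = (¬p ∧ p) ∧ □p. Evaluate φ at each world:
  s0 (successors {s0, s1, s2, s4}): φ is false.
  s1 (successors {s1, s2, s3, s4}): φ is false.
  s2 (successors {s2, s3}): φ is false.
  s3 (successors {s2, s3, s4}): φ is false.
  s4 (successors {s0, s1, s2, s3, s4}): φ is false.
For instance, at s3:
  At s3: ¬p ∧ p is false, □p is false, so (¬p ∧ p) ∧ □p is false.
    At s3: □p requires p at every successor {s2, s3, s4}.
      p fails at s2, so □p is false at s3.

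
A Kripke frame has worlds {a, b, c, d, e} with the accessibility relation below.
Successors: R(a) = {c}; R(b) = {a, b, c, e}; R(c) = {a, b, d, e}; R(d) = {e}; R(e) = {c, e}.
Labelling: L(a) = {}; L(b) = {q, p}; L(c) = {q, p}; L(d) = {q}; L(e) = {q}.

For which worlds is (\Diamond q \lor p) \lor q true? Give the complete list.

a, b, c, d, e

Let φ = (\Diamond q \lor p) \lor q. Evaluate φ at each world:
  a (successors {c}): φ is true.
  b (successors {a, b, c, e}): φ is true.
  c (successors {a, b, d, e}): φ is true.
  d (successors {e}): φ is true.
  e (successors {c, e}): φ is true.
For instance, at b:
  At b: \Diamond q \lor p is true, q is true, so (\Diamond q \lor p) \lor q is true.
    At b: \Diamond q is true, p is true, so \Diamond q \lor p is true.
      At b: \Diamond q requires q at some successor in {a, b, c, e}.
        q holds at b, so \Diamond q is true at b.
Satisfying worlds: {a, b, c, d, e}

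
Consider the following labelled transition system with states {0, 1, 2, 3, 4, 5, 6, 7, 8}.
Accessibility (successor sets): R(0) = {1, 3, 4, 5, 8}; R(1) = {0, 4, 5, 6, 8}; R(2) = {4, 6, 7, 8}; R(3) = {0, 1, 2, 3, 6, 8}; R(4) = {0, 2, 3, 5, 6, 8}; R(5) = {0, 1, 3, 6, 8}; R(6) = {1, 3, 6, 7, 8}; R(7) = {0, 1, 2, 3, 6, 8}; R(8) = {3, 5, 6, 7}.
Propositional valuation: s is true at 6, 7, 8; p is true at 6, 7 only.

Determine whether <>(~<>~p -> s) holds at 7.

At 7: <>(~<>~p -> s) requires ~<>~p -> s at some successor in {0, 1, 2, 3, 6, 8}.
  ~<>~p -> s holds at 0, so <>(~<>~p -> s) is true at 7.
    At 0: ~<>~p is false, s is false, so ~<>~p -> s is true.
      At 0: <>~p is true, so ~<>~p is false.

Yes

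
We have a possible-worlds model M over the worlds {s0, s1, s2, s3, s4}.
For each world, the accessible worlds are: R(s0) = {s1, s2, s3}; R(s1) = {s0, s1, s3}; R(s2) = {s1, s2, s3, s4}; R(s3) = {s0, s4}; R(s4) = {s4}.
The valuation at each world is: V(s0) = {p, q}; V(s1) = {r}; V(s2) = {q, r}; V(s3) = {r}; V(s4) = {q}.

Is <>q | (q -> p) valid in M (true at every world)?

Let φ = <>q | (q -> p). Evaluate φ at each world:
  s0 (successors {s1, s2, s3}): φ is true.
  s1 (successors {s0, s1, s3}): φ is true.
  s2 (successors {s1, s2, s3, s4}): φ is true.
  s3 (successors {s0, s4}): φ is true.
  s4 (successors {s4}): φ is true.
For instance, at s4:
  At s4: <>q is true, q -> p is false, so <>q | (q -> p) is true.
    At s4: <>q requires q at some successor in {s4}.
      q holds at s4, so <>q is true at s4.

Yes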